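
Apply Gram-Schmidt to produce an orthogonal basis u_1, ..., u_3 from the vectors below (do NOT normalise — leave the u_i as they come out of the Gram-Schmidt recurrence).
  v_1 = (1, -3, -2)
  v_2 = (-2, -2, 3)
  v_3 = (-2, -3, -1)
Orthogonal basis:
  u_1 = (1, -3, -2)
  u_2 = (-13/7, -17/7, 19/7)
  u_3 = (-31/18, 31/234, -124/117)

Apply the Gram-Schmidt recurrence
  u_1 = v_1
  u_i = v_i − Σ_{j<i} ((v_i · u_j) / (u_j · u_j)) · u_j.

Step by step this gives:
  u_1 = (1, -3, -2)
  u_2 = (-13/7, -17/7, 19/7)
  u_3 = (-31/18, 31/234, -124/117)

Orthogonality check:
  u_2 · u_1 = 0 (should be 0)
  u_3 · u_1 = 0 (should be 0)
  u_3 · u_2 = 0 (should be 0)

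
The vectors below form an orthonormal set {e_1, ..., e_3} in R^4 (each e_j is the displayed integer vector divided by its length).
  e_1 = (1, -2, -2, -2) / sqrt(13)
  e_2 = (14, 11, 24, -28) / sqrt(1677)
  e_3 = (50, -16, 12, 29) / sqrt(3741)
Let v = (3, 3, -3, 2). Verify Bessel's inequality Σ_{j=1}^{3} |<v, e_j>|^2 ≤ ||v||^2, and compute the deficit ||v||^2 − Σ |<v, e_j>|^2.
Σ |<v, e_j>|^2 = 170/29; ||v||^2 = 31; deficit = 729/29

Write each e_j = u_j / sqrt(<u_j, u_j>) where u_j is the displayed integer vector. Then <v, e_j> = <v, u_j> / sqrt(<u_j, u_j>), so |<v, e_j>|^2 = <v, u_j>^2 / <u_j, u_j>.
Coefficients: <v, e_1> = -1/sqrt(13), <v, e_2> = -53/sqrt(1677), <v, e_3> = 124/sqrt(3741).
Square and sum: Σ |<v, e_j>|^2 = 170/29.
Compute ||v||^2 = v·v = 31.
Deficit = 31 − 170/29 = 729/29 ≥ 0, confirming Bessel's inequality. (The deficit equals ||v − Σ <v,e_j> e_j||^2, the squared distance from v to span{e_j}.)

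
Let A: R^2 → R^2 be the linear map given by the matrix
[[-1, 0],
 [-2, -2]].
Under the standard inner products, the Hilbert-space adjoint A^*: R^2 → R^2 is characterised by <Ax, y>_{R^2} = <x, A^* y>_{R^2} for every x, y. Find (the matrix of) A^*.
A^* = A^T =
[[-1, -2],
 [0, -2]]

For real matrices with standard dot products, the defining identity <Ax, y> = <x, A^* y> gives (Ax)^T y = x^T (A^*) y, i.e. x^T A^T y = x^T (A^*) y. Since this holds for all x, y, we must have A^* = A^T. Therefore
A^* =
[[-1, -2],
 [0, -2]].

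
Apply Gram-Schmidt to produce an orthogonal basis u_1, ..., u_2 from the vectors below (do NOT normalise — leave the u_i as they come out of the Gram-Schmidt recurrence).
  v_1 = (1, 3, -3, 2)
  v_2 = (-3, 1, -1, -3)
Orthogonal basis:
  u_1 = (1, 3, -3, 2)
  u_2 = (-66/23, 32/23, -32/23, -63/23)

Apply the Gram-Schmidt recurrence
  u_1 = v_1
  u_i = v_i − Σ_{j<i} ((v_i · u_j) / (u_j · u_j)) · u_j.

Step by step this gives:
  u_1 = (1, 3, -3, 2)
  u_2 = (-66/23, 32/23, -32/23, -63/23)

Orthogonality check:
  u_2 · u_1 = 0 (should be 0)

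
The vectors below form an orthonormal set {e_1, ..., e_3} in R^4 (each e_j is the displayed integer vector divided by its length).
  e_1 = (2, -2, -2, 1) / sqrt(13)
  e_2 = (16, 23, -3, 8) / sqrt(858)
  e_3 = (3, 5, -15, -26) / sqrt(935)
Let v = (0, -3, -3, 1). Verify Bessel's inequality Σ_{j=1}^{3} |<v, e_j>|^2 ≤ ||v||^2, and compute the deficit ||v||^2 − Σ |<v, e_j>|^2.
Σ |<v, e_j>|^2 = 4123/255; ||v||^2 = 19; deficit = 722/255

Write each e_j = u_j / sqrt(<u_j, u_j>) where u_j is the displayed integer vector. Then <v, e_j> = <v, u_j> / sqrt(<u_j, u_j>), so |<v, e_j>|^2 = <v, u_j>^2 / <u_j, u_j>.
Coefficients: <v, e_1> = 13/sqrt(13), <v, e_2> = -52/sqrt(858), <v, e_3> = 4/sqrt(935).
Square and sum: Σ |<v, e_j>|^2 = 4123/255.
Compute ||v||^2 = v·v = 19.
Deficit = 19 − 4123/255 = 722/255 ≥ 0, confirming Bessel's inequality. (The deficit equals ||v − Σ <v,e_j> e_j||^2, the squared distance from v to span{e_j}.)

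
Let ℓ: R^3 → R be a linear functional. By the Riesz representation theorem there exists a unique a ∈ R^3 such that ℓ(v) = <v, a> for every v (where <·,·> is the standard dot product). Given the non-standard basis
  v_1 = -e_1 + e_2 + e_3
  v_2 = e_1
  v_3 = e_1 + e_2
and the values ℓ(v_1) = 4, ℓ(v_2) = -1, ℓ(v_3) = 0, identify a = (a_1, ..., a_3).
a = (-1, 1, 2)

Write a = (a_1, ..., a_3) in the standard basis. For each basis vector v_i, ℓ(v_i) = <v_i, a> is a linear equation in the a_j's. Collect the n equations into a matrix system V a = ℓ, where row i of V is v_i (expressed in the standard basis). Since V is invertible (lower-triangular with 1s on the diagonal, up to permutation), solve by back-substitution:
  V =
[[-1, 1, 1],
 [1, 0, 0],
 [1, 1, 0]]
  V a = (4, -1, 0)
Solving gives a = (-1, 1, 2).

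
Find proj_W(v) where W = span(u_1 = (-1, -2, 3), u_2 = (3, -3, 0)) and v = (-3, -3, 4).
proj_W(v) = (-7/3, -7/3, 14/3)

Set up U = [u_1 | ... | u_2] ∈ R^(3×2). The projector onto W = col(U) is P = U (U^T U)^(-1) U^T.
Compute U^T U =
  [14, 3]
  [3, 18],
and U^T v = (21, 0).
Solve U^T U · c = U^T v for the coefficients: c = (14/9, -7/27). The projection is proj_W(v) = U c.
Check: (v - proj_W(v)) · u_1 = 0  (should be 0).
Check: (v - proj_W(v)) · u_2 = 0  (should be 0).
Result: proj_W(v) = (-7/3, -7/3, 14/3).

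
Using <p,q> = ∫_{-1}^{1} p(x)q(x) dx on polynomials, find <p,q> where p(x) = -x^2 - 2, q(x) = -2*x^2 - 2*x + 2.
<p,q> = -88/15

Expand the product: p(x)·q(x) = 2*x^4 + 2*x^3 + 2*x^2 + 4*x - 4.
∫_{-1}^{1} of each monomial x^k gives [2/(k+1) if k even, 0 if k odd]. Integrating term-by-term (or equivalently evaluating the antiderivative F(x) = 2*x^5/5 + x^4/2 + 2*x^3/3 + 2*x^2 - 4*x at the endpoints):
  F(1) − F(−1) = -13/30 − (163/30) = -88/15.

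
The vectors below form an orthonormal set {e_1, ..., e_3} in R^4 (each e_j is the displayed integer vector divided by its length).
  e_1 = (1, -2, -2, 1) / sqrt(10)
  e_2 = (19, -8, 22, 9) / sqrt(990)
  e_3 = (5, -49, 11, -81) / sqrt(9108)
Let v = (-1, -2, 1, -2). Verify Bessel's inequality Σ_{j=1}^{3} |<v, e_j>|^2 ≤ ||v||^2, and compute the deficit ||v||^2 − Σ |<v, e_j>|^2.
Σ |<v, e_j>|^2 = 181/23; ||v||^2 = 10; deficit = 49/23

Write each e_j = u_j / sqrt(<u_j, u_j>) where u_j is the displayed integer vector. Then <v, e_j> = <v, u_j> / sqrt(<u_j, u_j>), so |<v, e_j>|^2 = <v, u_j>^2 / <u_j, u_j>.
Coefficients: <v, e_1> = -1/sqrt(10), <v, e_2> = 1/sqrt(990), <v, e_3> = 266/sqrt(9108).
Square and sum: Σ |<v, e_j>|^2 = 181/23.
Compute ||v||^2 = v·v = 10.
Deficit = 10 − 181/23 = 49/23 ≥ 0, confirming Bessel's inequality. (The deficit equals ||v − Σ <v,e_j> e_j||^2, the squared distance from v to span{e_j}.)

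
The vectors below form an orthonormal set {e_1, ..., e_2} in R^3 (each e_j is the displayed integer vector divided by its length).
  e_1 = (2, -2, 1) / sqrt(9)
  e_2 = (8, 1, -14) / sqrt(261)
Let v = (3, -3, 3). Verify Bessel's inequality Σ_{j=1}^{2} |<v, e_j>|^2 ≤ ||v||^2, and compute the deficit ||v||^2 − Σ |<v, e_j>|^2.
Σ |<v, e_j>|^2 = 774/29; ||v||^2 = 27; deficit = 9/29

Write each e_j = u_j / sqrt(<u_j, u_j>) where u_j is the displayed integer vector. Then <v, e_j> = <v, u_j> / sqrt(<u_j, u_j>), so |<v, e_j>|^2 = <v, u_j>^2 / <u_j, u_j>.
Coefficients: <v, e_1> = 15/sqrt(9), <v, e_2> = -21/sqrt(261).
Square and sum: Σ |<v, e_j>|^2 = 774/29.
Compute ||v||^2 = v·v = 27.
Deficit = 27 − 774/29 = 9/29 ≥ 0, confirming Bessel's inequality. (The deficit equals ||v − Σ <v,e_j> e_j||^2, the squared distance from v to span{e_j}.)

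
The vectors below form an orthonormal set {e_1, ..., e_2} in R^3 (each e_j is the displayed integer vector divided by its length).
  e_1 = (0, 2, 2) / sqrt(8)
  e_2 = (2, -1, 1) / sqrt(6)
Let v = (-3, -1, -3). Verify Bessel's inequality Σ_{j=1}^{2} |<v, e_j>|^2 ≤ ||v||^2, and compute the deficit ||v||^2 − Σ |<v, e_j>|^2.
Σ |<v, e_j>|^2 = 56/3; ||v||^2 = 19; deficit = 1/3

Write each e_j = u_j / sqrt(<u_j, u_j>) where u_j is the displayed integer vector. Then <v, e_j> = <v, u_j> / sqrt(<u_j, u_j>), so |<v, e_j>|^2 = <v, u_j>^2 / <u_j, u_j>.
Coefficients: <v, e_1> = -8/sqrt(8), <v, e_2> = -8/sqrt(6).
Square and sum: Σ |<v, e_j>|^2 = 56/3.
Compute ||v||^2 = v·v = 19.
Deficit = 19 − 56/3 = 1/3 ≥ 0, confirming Bessel's inequality. (The deficit equals ||v − Σ <v,e_j> e_j||^2, the squared distance from v to span{e_j}.)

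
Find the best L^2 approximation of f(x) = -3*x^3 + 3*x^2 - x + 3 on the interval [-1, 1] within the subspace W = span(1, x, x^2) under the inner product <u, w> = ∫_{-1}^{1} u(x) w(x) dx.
g(x) = 3*x^2 - 14*x/5 + 3

The best approximation g ∈ W is the orthogonal projection of f onto W. Writing g = a_0 + a_1 x + a_2 x^2, the coefficients solve the normal equations G · a = b where
  G_{ij} = <φ_i, φ_j> and b_i = <f, φ_i>, with φ_0 = 1, φ_1 = x, φ_2 = x^2.
G =
  [2, 0, 2/3]
  [0, 2/3, 0]
  [2/3, 0, 2/5],
b = (8, -28/15, 16/5).
Solving gives a_0 = 3, a_1 = -14/5, a_2 = 3, so
  g(x) = 3*x^2 - 14*x/5 + 3.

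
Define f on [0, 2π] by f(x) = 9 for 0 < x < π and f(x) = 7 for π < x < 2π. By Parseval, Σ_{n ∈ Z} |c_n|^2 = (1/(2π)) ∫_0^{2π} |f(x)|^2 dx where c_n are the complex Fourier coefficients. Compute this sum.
Σ |c_n|^2 = 65

Parseval equates the L^2 energy of f (normalised by 1/(2π)) with the ℓ^2 sum of its Fourier coefficients: (1/(2π)) ∫_0^{2π} |f|^2 = Σ |c_n|^2.
Compute the left side: (1/(2π)) [∫_0^π 9^2 dx + ∫_π^{2π} 7^2 dx] = (1/(2π)) · (81π + 49π) = (81 + 49)/2 = 65.
So Σ_{n ∈ Z} |c_n|^2 = 65.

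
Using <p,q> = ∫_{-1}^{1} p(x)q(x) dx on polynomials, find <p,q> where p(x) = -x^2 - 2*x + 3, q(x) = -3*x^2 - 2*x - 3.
<p,q> = -272/15

Expand the product: p(x)·q(x) = 3*x^4 + 8*x^3 - 2*x^2 - 9.
∫_{-1}^{1} of each monomial x^k gives [2/(k+1) if k even, 0 if k odd]. Integrating term-by-term (or equivalently evaluating the antiderivative F(x) = 3*x^5/5 + 2*x^4 - 2*x^3/3 - 9*x at the endpoints):
  F(1) − F(−1) = -106/15 − (166/15) = -272/15.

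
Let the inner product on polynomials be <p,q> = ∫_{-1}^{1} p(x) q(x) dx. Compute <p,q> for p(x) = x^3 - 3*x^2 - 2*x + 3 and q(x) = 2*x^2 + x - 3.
<p,q> = -34/3

Expand the product: p(x)·q(x) = 2*x^5 - 5*x^4 - 10*x^3 + 13*x^2 + 9*x - 9.
∫_{-1}^{1} of each monomial x^k gives [2/(k+1) if k even, 0 if k odd]. Integrating term-by-term (or equivalently evaluating the antiderivative F(x) = x^6/3 - x^5 - 5*x^4/2 + 13*x^3/3 + 9*x^2/2 - 9*x at the endpoints):
  F(1) − F(−1) = -10/3 − (8) = -34/3.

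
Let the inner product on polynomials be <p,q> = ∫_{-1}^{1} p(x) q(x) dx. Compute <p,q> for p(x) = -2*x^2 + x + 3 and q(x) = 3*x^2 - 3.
<p,q> = -52/5

Expand the product: p(x)·q(x) = -6*x^4 + 3*x^3 + 15*x^2 - 3*x - 9.
∫_{-1}^{1} of each monomial x^k gives [2/(k+1) if k even, 0 if k odd]. Integrating term-by-term (or equivalently evaluating the antiderivative F(x) = -6*x^5/5 + 3*x^4/4 + 5*x^3 - 3*x^2/2 - 9*x at the endpoints):
  F(1) − F(−1) = -119/20 − (89/20) = -52/5.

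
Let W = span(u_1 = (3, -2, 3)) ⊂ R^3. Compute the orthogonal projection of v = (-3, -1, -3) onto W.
proj_W(v) = (-24/11, 16/11, -24/11)

Set up U = [u_1 | ... | u_1] ∈ R^(3×1). The projector onto W = col(U) is P = U (U^T U)^(-1) U^T.
Compute U^T U =
  [22],
and U^T v = (-16).
Solve U^T U · c = U^T v for the coefficients: c = (-8/11). The projection is proj_W(v) = U c.
Check: (v - proj_W(v)) · u_1 = 0  (should be 0).
Result: proj_W(v) = (-24/11, 16/11, -24/11).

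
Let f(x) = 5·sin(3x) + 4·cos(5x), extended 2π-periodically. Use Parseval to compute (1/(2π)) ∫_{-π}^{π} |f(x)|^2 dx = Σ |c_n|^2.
Σ |c_n|^2 = 41/2

Expand |f|^2 and use orthogonality of {sin(nx), cos(mx)} on [-π, π]:
  ∫_{-π}^{π} sin(nx)^2 dx = π, ∫ cos(mx)^2 dx = π, and cross terms integrate to 0.
So ∫_{-π}^{π} f(x)^2 dx = 5^2 · π + 4^2 · π = (25 + 16)π.
Divide by 2π: (25 + 16)/2 = 41/2.
By Parseval, this equals Σ |c_n|^2.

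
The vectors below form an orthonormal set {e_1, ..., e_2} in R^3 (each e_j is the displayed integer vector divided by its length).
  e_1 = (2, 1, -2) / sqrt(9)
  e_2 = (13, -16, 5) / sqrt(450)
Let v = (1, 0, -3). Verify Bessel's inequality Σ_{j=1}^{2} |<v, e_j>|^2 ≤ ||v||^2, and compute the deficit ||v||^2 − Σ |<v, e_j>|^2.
Σ |<v, e_j>|^2 = 178/25; ||v||^2 = 10; deficit = 72/25

Write each e_j = u_j / sqrt(<u_j, u_j>) where u_j is the displayed integer vector. Then <v, e_j> = <v, u_j> / sqrt(<u_j, u_j>), so |<v, e_j>|^2 = <v, u_j>^2 / <u_j, u_j>.
Coefficients: <v, e_1> = 8/sqrt(9), <v, e_2> = -2/sqrt(450).
Square and sum: Σ |<v, e_j>|^2 = 178/25.
Compute ||v||^2 = v·v = 10.
Deficit = 10 − 178/25 = 72/25 ≥ 0, confirming Bessel's inequality. (The deficit equals ||v − Σ <v,e_j> e_j||^2, the squared distance from v to span{e_j}.)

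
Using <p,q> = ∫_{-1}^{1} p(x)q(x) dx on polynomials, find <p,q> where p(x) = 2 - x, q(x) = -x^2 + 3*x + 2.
<p,q> = 14/3

Expand the product: p(x)·q(x) = x^3 - 5*x^2 + 4*x + 4.
∫_{-1}^{1} of each monomial x^k gives [2/(k+1) if k even, 0 if k odd]. Integrating term-by-term (or equivalently evaluating the antiderivative F(x) = x^4/4 - 5*x^3/3 + 2*x^2 + 4*x at the endpoints):
  F(1) − F(−1) = 55/12 − (-1/12) = 14/3.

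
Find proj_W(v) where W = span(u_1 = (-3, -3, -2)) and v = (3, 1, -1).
proj_W(v) = (15/11, 15/11, 10/11)

Set up U = [u_1 | ... | u_1] ∈ R^(3×1). The projector onto W = col(U) is P = U (U^T U)^(-1) U^T.
Compute U^T U =
  [22],
and U^T v = (-10).
Solve U^T U · c = U^T v for the coefficients: c = (-5/11). The projection is proj_W(v) = U c.
Check: (v - proj_W(v)) · u_1 = 0  (should be 0).
Result: proj_W(v) = (15/11, 15/11, 10/11).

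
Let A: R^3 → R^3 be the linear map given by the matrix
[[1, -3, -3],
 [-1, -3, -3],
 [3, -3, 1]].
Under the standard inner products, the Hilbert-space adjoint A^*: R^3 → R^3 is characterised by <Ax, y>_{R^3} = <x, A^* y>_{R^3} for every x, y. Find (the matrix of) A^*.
A^* = A^T =
[[1, -1, 3],
 [-3, -3, -3],
 [-3, -3, 1]]

For real matrices with standard dot products, the defining identity <Ax, y> = <x, A^* y> gives (Ax)^T y = x^T (A^*) y, i.e. x^T A^T y = x^T (A^*) y. Since this holds for all x, y, we must have A^* = A^T. Therefore
A^* =
[[1, -1, 3],
 [-3, -3, -3],
 [-3, -3, 1]].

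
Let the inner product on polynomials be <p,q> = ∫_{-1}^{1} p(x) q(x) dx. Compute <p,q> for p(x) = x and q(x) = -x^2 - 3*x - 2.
<p,q> = -2

Expand the product: p(x)·q(x) = -x^3 - 3*x^2 - 2*x.
∫_{-1}^{1} of each monomial x^k gives [2/(k+1) if k even, 0 if k odd]. Integrating term-by-term (or equivalently evaluating the antiderivative F(x) = -x^4/4 - x^3 - x^2 at the endpoints):
  F(1) − F(−1) = -9/4 − (-1/4) = -2.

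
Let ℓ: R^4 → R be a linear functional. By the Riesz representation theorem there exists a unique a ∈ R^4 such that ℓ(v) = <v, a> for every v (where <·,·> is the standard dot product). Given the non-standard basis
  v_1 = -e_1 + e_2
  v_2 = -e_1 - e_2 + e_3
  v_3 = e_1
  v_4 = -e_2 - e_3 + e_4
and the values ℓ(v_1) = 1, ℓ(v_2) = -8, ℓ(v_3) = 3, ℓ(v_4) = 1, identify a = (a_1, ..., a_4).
a = (3, 4, -1, 4)

Write a = (a_1, ..., a_4) in the standard basis. For each basis vector v_i, ℓ(v_i) = <v_i, a> is a linear equation in the a_j's. Collect the n equations into a matrix system V a = ℓ, where row i of V is v_i (expressed in the standard basis). Since V is invertible (lower-triangular with 1s on the diagonal, up to permutation), solve by back-substitution:
  V =
[[-1, 1, 0, 0],
 [-1, -1, 1, 0],
 [1, 0, 0, 0],
 [0, -1, -1, 1]]
  V a = (1, -8, 3, 1)
Solving gives a = (3, 4, -1, 4).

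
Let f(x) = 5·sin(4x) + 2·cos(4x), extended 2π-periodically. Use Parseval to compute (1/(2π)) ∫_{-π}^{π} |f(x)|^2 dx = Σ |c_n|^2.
Σ |c_n|^2 = 29/2

Expand |f|^2 and use orthogonality of {sin(nx), cos(mx)} on [-π, π]:
  ∫_{-π}^{π} sin(nx)^2 dx = π, ∫ cos(mx)^2 dx = π, and cross terms integrate to 0.
So ∫_{-π}^{π} f(x)^2 dx = 5^2 · π + 2^2 · π = (25 + 4)π.
Divide by 2π: (25 + 4)/2 = 29/2.
By Parseval, this equals Σ |c_n|^2.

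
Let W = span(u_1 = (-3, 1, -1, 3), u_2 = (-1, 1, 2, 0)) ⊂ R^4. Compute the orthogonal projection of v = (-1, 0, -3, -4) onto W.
proj_W(v) = (83/58, -57/58, -75/58, -39/58)

Set up U = [u_1 | ... | u_2] ∈ R^(4×2). The projector onto W = col(U) is P = U (U^T U)^(-1) U^T.
Compute U^T U =
  [20, 2]
  [2, 6],
and U^T v = (-6, -5).
Solve U^T U · c = U^T v for the coefficients: c = (-13/58, -22/29). The projection is proj_W(v) = U c.
Check: (v - proj_W(v)) · u_1 = 0  (should be 0).
Check: (v - proj_W(v)) · u_2 = 0  (should be 0).
Result: proj_W(v) = (83/58, -57/58, -75/58, -39/58).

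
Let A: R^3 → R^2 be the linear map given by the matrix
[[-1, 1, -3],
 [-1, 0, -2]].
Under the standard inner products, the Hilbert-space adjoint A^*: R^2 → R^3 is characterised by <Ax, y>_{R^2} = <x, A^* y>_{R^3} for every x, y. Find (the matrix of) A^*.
A^* = A^T =
[[-1, -1],
 [1, 0],
 [-3, -2]]

For real matrices with standard dot products, the defining identity <Ax, y> = <x, A^* y> gives (Ax)^T y = x^T (A^*) y, i.e. x^T A^T y = x^T (A^*) y. Since this holds for all x, y, we must have A^* = A^T. Therefore
A^* =
[[-1, -1],
 [1, 0],
 [-3, -2]].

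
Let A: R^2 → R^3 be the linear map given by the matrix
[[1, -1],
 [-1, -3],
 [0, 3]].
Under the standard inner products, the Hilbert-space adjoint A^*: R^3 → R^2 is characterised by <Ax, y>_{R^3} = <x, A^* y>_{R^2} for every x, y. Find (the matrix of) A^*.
A^* = A^T =
[[1, -1, 0],
 [-1, -3, 3]]

For real matrices with standard dot products, the defining identity <Ax, y> = <x, A^* y> gives (Ax)^T y = x^T (A^*) y, i.e. x^T A^T y = x^T (A^*) y. Since this holds for all x, y, we must have A^* = A^T. Therefore
A^* =
[[1, -1, 0],
 [-1, -3, 3]].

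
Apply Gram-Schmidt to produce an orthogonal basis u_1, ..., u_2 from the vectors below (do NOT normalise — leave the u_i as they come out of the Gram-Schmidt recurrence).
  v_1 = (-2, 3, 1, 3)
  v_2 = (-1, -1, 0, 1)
Orthogonal basis:
  u_1 = (-2, 3, 1, 3)
  u_2 = (-19/23, -29/23, -2/23, 17/23)

Apply the Gram-Schmidt recurrence
  u_1 = v_1
  u_i = v_i − Σ_{j<i} ((v_i · u_j) / (u_j · u_j)) · u_j.

Step by step this gives:
  u_1 = (-2, 3, 1, 3)
  u_2 = (-19/23, -29/23, -2/23, 17/23)

Orthogonality check:
  u_2 · u_1 = 0 (should be 0)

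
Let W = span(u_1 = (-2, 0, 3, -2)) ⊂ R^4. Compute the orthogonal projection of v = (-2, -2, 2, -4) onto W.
proj_W(v) = (-36/17, 0, 54/17, -36/17)

Set up U = [u_1 | ... | u_1] ∈ R^(4×1). The projector onto W = col(U) is P = U (U^T U)^(-1) U^T.
Compute U^T U =
  [17],
and U^T v = (18).
Solve U^T U · c = U^T v for the coefficients: c = (18/17). The projection is proj_W(v) = U c.
Check: (v - proj_W(v)) · u_1 = 0  (should be 0).
Result: proj_W(v) = (-36/17, 0, 54/17, -36/17).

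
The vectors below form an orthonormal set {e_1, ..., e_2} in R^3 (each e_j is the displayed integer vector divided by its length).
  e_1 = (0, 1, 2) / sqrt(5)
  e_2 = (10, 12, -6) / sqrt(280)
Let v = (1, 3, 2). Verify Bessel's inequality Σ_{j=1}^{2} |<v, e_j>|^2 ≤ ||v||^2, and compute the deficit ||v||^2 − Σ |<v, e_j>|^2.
Σ |<v, e_j>|^2 = 195/14; ||v||^2 = 14; deficit = 1/14

Write each e_j = u_j / sqrt(<u_j, u_j>) where u_j is the displayed integer vector. Then <v, e_j> = <v, u_j> / sqrt(<u_j, u_j>), so |<v, e_j>|^2 = <v, u_j>^2 / <u_j, u_j>.
Coefficients: <v, e_1> = 7/sqrt(5), <v, e_2> = 34/sqrt(280).
Square and sum: Σ |<v, e_j>|^2 = 195/14.
Compute ||v||^2 = v·v = 14.
Deficit = 14 − 195/14 = 1/14 ≥ 0, confirming Bessel's inequality. (The deficit equals ||v − Σ <v,e_j> e_j||^2, the squared distance from v to span{e_j}.)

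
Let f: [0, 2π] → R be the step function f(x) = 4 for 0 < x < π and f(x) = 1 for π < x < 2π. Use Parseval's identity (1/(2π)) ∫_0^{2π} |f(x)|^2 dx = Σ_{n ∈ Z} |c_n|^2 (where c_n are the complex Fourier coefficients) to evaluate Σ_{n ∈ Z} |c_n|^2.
Σ |c_n|^2 = 17/2

Parseval equates the L^2 energy of f (normalised by 1/(2π)) with the ℓ^2 sum of its Fourier coefficients: (1/(2π)) ∫_0^{2π} |f|^2 = Σ |c_n|^2.
Compute the left side: (1/(2π)) [∫_0^π 4^2 dx + ∫_π^{2π} 1^2 dx] = (1/(2π)) · (16π + 1π) = (16 + 1)/2 = 17/2.
So Σ_{n ∈ Z} |c_n|^2 = 17/2.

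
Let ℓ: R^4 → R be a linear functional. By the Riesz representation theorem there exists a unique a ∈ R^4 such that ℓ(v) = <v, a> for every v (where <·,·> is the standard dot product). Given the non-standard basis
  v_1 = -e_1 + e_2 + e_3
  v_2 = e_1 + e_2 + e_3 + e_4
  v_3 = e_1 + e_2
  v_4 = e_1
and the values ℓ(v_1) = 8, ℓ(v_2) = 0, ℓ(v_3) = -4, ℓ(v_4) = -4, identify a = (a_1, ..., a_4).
a = (-4, 0, 4, 0)

Write a = (a_1, ..., a_4) in the standard basis. For each basis vector v_i, ℓ(v_i) = <v_i, a> is a linear equation in the a_j's. Collect the n equations into a matrix system V a = ℓ, where row i of V is v_i (expressed in the standard basis). Since V is invertible (lower-triangular with 1s on the diagonal, up to permutation), solve by back-substitution:
  V =
[[-1, 1, 1, 0],
 [1, 1, 1, 1],
 [1, 1, 0, 0],
 [1, 0, 0, 0]]
  V a = (8, 0, -4, -4)
Solving gives a = (-4, 0, 4, 0).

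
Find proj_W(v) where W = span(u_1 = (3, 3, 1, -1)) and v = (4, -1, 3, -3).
proj_W(v) = (9/4, 9/4, 3/4, -3/4)

Set up U = [u_1 | ... | u_1] ∈ R^(4×1). The projector onto W = col(U) is P = U (U^T U)^(-1) U^T.
Compute U^T U =
  [20],
and U^T v = (15).
Solve U^T U · c = U^T v for the coefficients: c = (3/4). The projection is proj_W(v) = U c.
Check: (v - proj_W(v)) · u_1 = 0  (should be 0).
Result: proj_W(v) = (9/4, 9/4, 3/4, -3/4).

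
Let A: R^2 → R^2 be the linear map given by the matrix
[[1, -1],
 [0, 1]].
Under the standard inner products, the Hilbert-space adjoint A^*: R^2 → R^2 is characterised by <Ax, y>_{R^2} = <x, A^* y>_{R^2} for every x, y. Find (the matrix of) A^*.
A^* = A^T =
[[1, 0],
 [-1, 1]]

For real matrices with standard dot products, the defining identity <Ax, y> = <x, A^* y> gives (Ax)^T y = x^T (A^*) y, i.e. x^T A^T y = x^T (A^*) y. Since this holds for all x, y, we must have A^* = A^T. Therefore
A^* =
[[1, 0],
 [-1, 1]].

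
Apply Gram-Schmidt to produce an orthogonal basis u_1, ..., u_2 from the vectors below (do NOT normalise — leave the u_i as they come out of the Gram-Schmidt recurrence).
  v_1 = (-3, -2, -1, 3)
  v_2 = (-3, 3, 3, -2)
Orthogonal basis:
  u_1 = (-3, -2, -1, 3)
  u_2 = (-87/23, 57/23, 63/23, -28/23)

Apply the Gram-Schmidt recurrence
  u_1 = v_1
  u_i = v_i − Σ_{j<i} ((v_i · u_j) / (u_j · u_j)) · u_j.

Step by step this gives:
  u_1 = (-3, -2, -1, 3)
  u_2 = (-87/23, 57/23, 63/23, -28/23)

Orthogonality check:
  u_2 · u_1 = 0 (should be 0)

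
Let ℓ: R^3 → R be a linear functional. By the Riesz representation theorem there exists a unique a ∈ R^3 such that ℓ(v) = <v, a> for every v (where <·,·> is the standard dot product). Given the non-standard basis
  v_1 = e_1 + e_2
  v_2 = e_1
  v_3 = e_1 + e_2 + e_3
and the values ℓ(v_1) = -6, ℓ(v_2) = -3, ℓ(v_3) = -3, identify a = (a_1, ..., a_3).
a = (-3, -3, 3)

Write a = (a_1, ..., a_3) in the standard basis. For each basis vector v_i, ℓ(v_i) = <v_i, a> is a linear equation in the a_j's. Collect the n equations into a matrix system V a = ℓ, where row i of V is v_i (expressed in the standard basis). Since V is invertible (lower-triangular with 1s on the diagonal, up to permutation), solve by back-substitution:
  V =
[[1, 1, 0],
 [1, 0, 0],
 [1, 1, 1]]
  V a = (-6, -3, -3)
Solving gives a = (-3, -3, 3).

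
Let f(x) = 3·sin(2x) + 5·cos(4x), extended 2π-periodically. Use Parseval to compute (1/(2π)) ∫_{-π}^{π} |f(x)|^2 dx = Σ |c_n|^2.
Σ |c_n|^2 = 17

Expand |f|^2 and use orthogonality of {sin(nx), cos(mx)} on [-π, π]:
  ∫_{-π}^{π} sin(nx)^2 dx = π, ∫ cos(mx)^2 dx = π, and cross terms integrate to 0.
So ∫_{-π}^{π} f(x)^2 dx = 3^2 · π + 5^2 · π = (9 + 25)π.
Divide by 2π: (9 + 25)/2 = 17.
By Parseval, this equals Σ |c_n|^2.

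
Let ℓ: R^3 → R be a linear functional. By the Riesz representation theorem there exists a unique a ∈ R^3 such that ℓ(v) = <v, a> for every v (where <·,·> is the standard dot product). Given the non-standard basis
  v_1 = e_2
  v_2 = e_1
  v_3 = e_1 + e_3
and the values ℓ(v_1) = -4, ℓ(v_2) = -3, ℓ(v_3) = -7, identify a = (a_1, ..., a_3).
a = (-3, -4, -4)

Write a = (a_1, ..., a_3) in the standard basis. For each basis vector v_i, ℓ(v_i) = <v_i, a> is a linear equation in the a_j's. Collect the n equations into a matrix system V a = ℓ, where row i of V is v_i (expressed in the standard basis). Since V is invertible (lower-triangular with 1s on the diagonal, up to permutation), solve by back-substitution:
  V =
[[0, 1, 0],
 [1, 0, 0],
 [1, 0, 1]]
  V a = (-4, -3, -7)
Solving gives a = (-3, -4, -4).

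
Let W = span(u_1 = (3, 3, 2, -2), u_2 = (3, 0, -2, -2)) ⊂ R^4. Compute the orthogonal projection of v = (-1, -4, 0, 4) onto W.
proj_W(v) = (-1113/361, -876/361, -426/361, 742/361)

Set up U = [u_1 | ... | u_2] ∈ R^(4×2). The projector onto W = col(U) is P = U (U^T U)^(-1) U^T.
Compute U^T U =
  [26, 9]
  [9, 17],
and U^T v = (-23, -11).
Solve U^T U · c = U^T v for the coefficients: c = (-292/361, -79/361). The projection is proj_W(v) = U c.
Check: (v - proj_W(v)) · u_1 = 0  (should be 0).
Check: (v - proj_W(v)) · u_2 = 0  (should be 0).
Result: proj_W(v) = (-1113/361, -876/361, -426/361, 742/361).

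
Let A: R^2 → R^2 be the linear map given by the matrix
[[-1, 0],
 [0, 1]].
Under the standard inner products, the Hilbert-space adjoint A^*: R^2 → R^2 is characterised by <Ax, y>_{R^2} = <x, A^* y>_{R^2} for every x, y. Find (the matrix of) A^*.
A^* = A^T =
[[-1, 0],
 [0, 1]]

For real matrices with standard dot products, the defining identity <Ax, y> = <x, A^* y> gives (Ax)^T y = x^T (A^*) y, i.e. x^T A^T y = x^T (A^*) y. Since this holds for all x, y, we must have A^* = A^T. Therefore
A^* =
[[-1, 0],
 [0, 1]].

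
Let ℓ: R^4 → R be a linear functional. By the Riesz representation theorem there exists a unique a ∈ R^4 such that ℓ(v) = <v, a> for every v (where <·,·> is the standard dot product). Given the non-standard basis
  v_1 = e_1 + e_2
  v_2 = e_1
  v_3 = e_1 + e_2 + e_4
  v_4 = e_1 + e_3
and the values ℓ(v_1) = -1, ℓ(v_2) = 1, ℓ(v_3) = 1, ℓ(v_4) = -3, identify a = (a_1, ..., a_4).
a = (1, -2, -4, 2)

Write a = (a_1, ..., a_4) in the standard basis. For each basis vector v_i, ℓ(v_i) = <v_i, a> is a linear equation in the a_j's. Collect the n equations into a matrix system V a = ℓ, where row i of V is v_i (expressed in the standard basis). Since V is invertible (lower-triangular with 1s on the diagonal, up to permutation), solve by back-substitution:
  V =
[[1, 1, 0, 0],
 [1, 0, 0, 0],
 [1, 1, 0, 1],
 [1, 0, 1, 0]]
  V a = (-1, 1, 1, -3)
Solving gives a = (1, -2, -4, 2).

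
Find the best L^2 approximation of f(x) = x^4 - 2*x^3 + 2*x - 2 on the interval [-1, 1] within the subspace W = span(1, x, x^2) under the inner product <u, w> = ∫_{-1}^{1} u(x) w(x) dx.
g(x) = 6*x^2/7 + 4*x/5 - 73/35

The best approximation g ∈ W is the orthogonal projection of f onto W. Writing g = a_0 + a_1 x + a_2 x^2, the coefficients solve the normal equations G · a = b where
  G_{ij} = <φ_i, φ_j> and b_i = <f, φ_i>, with φ_0 = 1, φ_1 = x, φ_2 = x^2.
G =
  [2, 0, 2/3]
  [0, 2/3, 0]
  [2/3, 0, 2/5],
b = (-18/5, 8/15, -22/21).
Solving gives a_0 = -73/35, a_1 = 4/5, a_2 = 6/7, so
  g(x) = 6*x^2/7 + 4*x/5 - 73/35.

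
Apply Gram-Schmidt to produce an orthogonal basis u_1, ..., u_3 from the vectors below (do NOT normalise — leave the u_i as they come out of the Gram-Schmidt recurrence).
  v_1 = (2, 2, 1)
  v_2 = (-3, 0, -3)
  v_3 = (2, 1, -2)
Orthogonal basis:
  u_1 = (2, 2, 1)
  u_2 = (-1, 2, -2)
  u_3 = (14/9, -7/9, -14/9)

Apply the Gram-Schmidt recurrence
  u_1 = v_1
  u_i = v_i − Σ_{j<i} ((v_i · u_j) / (u_j · u_j)) · u_j.

Step by step this gives:
  u_1 = (2, 2, 1)
  u_2 = (-1, 2, -2)
  u_3 = (14/9, -7/9, -14/9)

Orthogonality check:
  u_2 · u_1 = 0 (should be 0)
  u_3 · u_1 = 0 (should be 0)
  u_3 · u_2 = 0 (should be 0)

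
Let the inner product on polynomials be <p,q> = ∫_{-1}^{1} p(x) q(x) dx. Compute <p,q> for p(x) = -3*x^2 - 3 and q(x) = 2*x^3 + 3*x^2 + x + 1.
<p,q> = -88/5

Expand the product: p(x)·q(x) = -6*x^5 - 9*x^4 - 9*x^3 - 12*x^2 - 3*x - 3.
∫_{-1}^{1} of each monomial x^k gives [2/(k+1) if k even, 0 if k odd]. Integrating term-by-term (or equivalently evaluating the antiderivative F(x) = -x^6 - 9*x^5/5 - 9*x^4/4 - 4*x^3 - 3*x^2/2 - 3*x at the endpoints):
  F(1) − F(−1) = -271/20 − (81/20) = -88/5.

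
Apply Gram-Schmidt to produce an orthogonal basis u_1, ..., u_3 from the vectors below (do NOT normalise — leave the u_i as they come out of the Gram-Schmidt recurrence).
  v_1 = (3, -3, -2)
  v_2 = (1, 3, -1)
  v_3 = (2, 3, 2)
Orthogonal basis:
  u_1 = (3, -3, -2)
  u_2 = (17/11, 27/11, -15/11)
  u_3 = (405/226, 45/226, 270/113)

Apply the Gram-Schmidt recurrence
  u_1 = v_1
  u_i = v_i − Σ_{j<i} ((v_i · u_j) / (u_j · u_j)) · u_j.

Step by step this gives:
  u_1 = (3, -3, -2)
  u_2 = (17/11, 27/11, -15/11)
  u_3 = (405/226, 45/226, 270/113)

Orthogonality check:
  u_2 · u_1 = 0 (should be 0)
  u_3 · u_1 = 0 (should be 0)
  u_3 · u_2 = 0 (should be 0)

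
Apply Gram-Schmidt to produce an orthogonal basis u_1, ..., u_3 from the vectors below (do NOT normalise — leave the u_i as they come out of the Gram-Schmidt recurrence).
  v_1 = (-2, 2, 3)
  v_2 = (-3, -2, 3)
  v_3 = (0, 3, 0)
Orthogonal basis:
  u_1 = (-2, 2, 3)
  u_2 = (-29/17, -56/17, 18/17)
  u_3 = (-108/253, 27/253, -90/253)

Apply the Gram-Schmidt recurrence
  u_1 = v_1
  u_i = v_i − Σ_{j<i} ((v_i · u_j) / (u_j · u_j)) · u_j.

Step by step this gives:
  u_1 = (-2, 2, 3)
  u_2 = (-29/17, -56/17, 18/17)
  u_3 = (-108/253, 27/253, -90/253)

Orthogonality check:
  u_2 · u_1 = 0 (should be 0)
  u_3 · u_1 = 0 (should be 0)
  u_3 · u_2 = 0 (should be 0)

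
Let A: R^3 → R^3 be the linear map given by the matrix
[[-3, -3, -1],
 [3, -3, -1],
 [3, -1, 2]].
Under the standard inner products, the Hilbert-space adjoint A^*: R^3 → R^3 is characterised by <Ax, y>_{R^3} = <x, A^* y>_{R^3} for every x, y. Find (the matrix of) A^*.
A^* = A^T =
[[-3, 3, 3],
 [-3, -3, -1],
 [-1, -1, 2]]

For real matrices with standard dot products, the defining identity <Ax, y> = <x, A^* y> gives (Ax)^T y = x^T (A^*) y, i.e. x^T A^T y = x^T (A^*) y. Since this holds for all x, y, we must have A^* = A^T. Therefore
A^* =
[[-3, 3, 3],
 [-3, -3, -1],
 [-1, -1, 2]].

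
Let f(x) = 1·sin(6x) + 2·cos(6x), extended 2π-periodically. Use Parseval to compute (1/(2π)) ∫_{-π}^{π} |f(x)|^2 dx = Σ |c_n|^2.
Σ |c_n|^2 = 5/2

Expand |f|^2 and use orthogonality of {sin(nx), cos(mx)} on [-π, π]:
  ∫_{-π}^{π} sin(nx)^2 dx = π, ∫ cos(mx)^2 dx = π, and cross terms integrate to 0.
So ∫_{-π}^{π} f(x)^2 dx = 1^2 · π + 2^2 · π = (1 + 4)π.
Divide by 2π: (1 + 4)/2 = 5/2.
By Parseval, this equals Σ |c_n|^2.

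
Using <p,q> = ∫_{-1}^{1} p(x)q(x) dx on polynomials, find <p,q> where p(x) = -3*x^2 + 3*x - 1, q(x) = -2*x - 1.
<p,q> = 0

Expand the product: p(x)·q(x) = 6*x^3 - 3*x^2 - x + 1.
∫_{-1}^{1} of each monomial x^k gives [2/(k+1) if k even, 0 if k odd]. Integrating term-by-term (or equivalently evaluating the antiderivative F(x) = 3*x^4/2 - x^3 - x^2/2 + x at the endpoints):
  F(1) − F(−1) = 1 − (1) = 0.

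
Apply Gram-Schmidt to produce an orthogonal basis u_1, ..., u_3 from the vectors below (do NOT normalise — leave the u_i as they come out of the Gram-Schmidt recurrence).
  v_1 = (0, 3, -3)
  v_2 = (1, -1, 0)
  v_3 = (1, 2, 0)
Orthogonal basis:
  u_1 = (0, 3, -3)
  u_2 = (1, -1/2, -1/2)
  u_3 = (1, 1, 1)

Apply the Gram-Schmidt recurrence
  u_1 = v_1
  u_i = v_i − Σ_{j<i} ((v_i · u_j) / (u_j · u_j)) · u_j.

Step by step this gives:
  u_1 = (0, 3, -3)
  u_2 = (1, -1/2, -1/2)
  u_3 = (1, 1, 1)

Orthogonality check:
  u_2 · u_1 = 0 (should be 0)
  u_3 · u_1 = 0 (should be 0)
  u_3 · u_2 = 0 (should be 0)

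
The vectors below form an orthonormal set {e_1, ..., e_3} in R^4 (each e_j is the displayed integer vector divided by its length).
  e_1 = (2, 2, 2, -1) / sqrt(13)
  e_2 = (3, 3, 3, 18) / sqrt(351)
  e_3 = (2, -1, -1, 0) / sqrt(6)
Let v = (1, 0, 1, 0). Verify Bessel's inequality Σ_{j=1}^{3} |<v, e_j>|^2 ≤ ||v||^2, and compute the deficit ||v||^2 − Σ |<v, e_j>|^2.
Σ |<v, e_j>|^2 = 3/2; ||v||^2 = 2; deficit = 1/2

Write each e_j = u_j / sqrt(<u_j, u_j>) where u_j is the displayed integer vector. Then <v, e_j> = <v, u_j> / sqrt(<u_j, u_j>), so |<v, e_j>|^2 = <v, u_j>^2 / <u_j, u_j>.
Coefficients: <v, e_1> = 4/sqrt(13), <v, e_2> = 6/sqrt(351), <v, e_3> = 1/sqrt(6).
Square and sum: Σ |<v, e_j>|^2 = 3/2.
Compute ||v||^2 = v·v = 2.
Deficit = 2 − 3/2 = 1/2 ≥ 0, confirming Bessel's inequality. (The deficit equals ||v − Σ <v,e_j> e_j||^2, the squared distance from v to span{e_j}.)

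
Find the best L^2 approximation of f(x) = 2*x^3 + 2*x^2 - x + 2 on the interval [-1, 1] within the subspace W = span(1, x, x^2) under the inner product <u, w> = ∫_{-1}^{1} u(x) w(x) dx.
g(x) = 2*x^2 + x/5 + 2

The best approximation g ∈ W is the orthogonal projection of f onto W. Writing g = a_0 + a_1 x + a_2 x^2, the coefficients solve the normal equations G · a = b where
  G_{ij} = <φ_i, φ_j> and b_i = <f, φ_i>, with φ_0 = 1, φ_1 = x, φ_2 = x^2.
G =
  [2, 0, 2/3]
  [0, 2/3, 0]
  [2/3, 0, 2/5],
b = (16/3, 2/15, 32/15).
Solving gives a_0 = 2, a_1 = 1/5, a_2 = 2, so
  g(x) = 2*x^2 + x/5 + 2.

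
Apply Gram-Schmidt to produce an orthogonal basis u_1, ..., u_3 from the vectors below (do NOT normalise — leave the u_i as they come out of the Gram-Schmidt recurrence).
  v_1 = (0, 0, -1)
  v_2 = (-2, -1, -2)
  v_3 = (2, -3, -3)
Orthogonal basis:
  u_1 = (0, 0, -1)
  u_2 = (-2, -1, 0)
  u_3 = (8/5, -16/5, 0)

Apply the Gram-Schmidt recurrence
  u_1 = v_1
  u_i = v_i − Σ_{j<i} ((v_i · u_j) / (u_j · u_j)) · u_j.

Step by step this gives:
  u_1 = (0, 0, -1)
  u_2 = (-2, -1, 0)
  u_3 = (8/5, -16/5, 0)

Orthogonality check:
  u_2 · u_1 = 0 (should be 0)
  u_3 · u_1 = 0 (should be 0)
  u_3 · u_2 = 0 (should be 0)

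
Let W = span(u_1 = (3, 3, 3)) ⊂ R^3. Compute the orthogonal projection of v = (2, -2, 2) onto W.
proj_W(v) = (2/3, 2/3, 2/3)

Set up U = [u_1 | ... | u_1] ∈ R^(3×1). The projector onto W = col(U) is P = U (U^T U)^(-1) U^T.
Compute U^T U =
  [27],
and U^T v = (6).
Solve U^T U · c = U^T v for the coefficients: c = (2/9). The projection is proj_W(v) = U c.
Check: (v - proj_W(v)) · u_1 = 0  (should be 0).
Result: proj_W(v) = (2/3, 2/3, 2/3).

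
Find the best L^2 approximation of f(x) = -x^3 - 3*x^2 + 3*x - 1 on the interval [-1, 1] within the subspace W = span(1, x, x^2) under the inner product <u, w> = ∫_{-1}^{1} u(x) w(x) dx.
g(x) = -3*x^2 + 12*x/5 - 1

The best approximation g ∈ W is the orthogonal projection of f onto W. Writing g = a_0 + a_1 x + a_2 x^2, the coefficients solve the normal equations G · a = b where
  G_{ij} = <φ_i, φ_j> and b_i = <f, φ_i>, with φ_0 = 1, φ_1 = x, φ_2 = x^2.
G =
  [2, 0, 2/3]
  [0, 2/3, 0]
  [2/3, 0, 2/5],
b = (-4, 8/5, -28/15).
Solving gives a_0 = -1, a_1 = 12/5, a_2 = -3, so
  g(x) = -3*x^2 + 12*x/5 - 1.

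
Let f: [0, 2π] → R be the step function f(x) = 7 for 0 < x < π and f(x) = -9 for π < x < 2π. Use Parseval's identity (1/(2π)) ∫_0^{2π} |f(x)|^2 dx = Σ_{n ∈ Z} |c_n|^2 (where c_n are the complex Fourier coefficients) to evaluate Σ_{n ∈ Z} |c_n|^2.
Σ |c_n|^2 = 65

Parseval equates the L^2 energy of f (normalised by 1/(2π)) with the ℓ^2 sum of its Fourier coefficients: (1/(2π)) ∫_0^{2π} |f|^2 = Σ |c_n|^2.
Compute the left side: (1/(2π)) [∫_0^π 7^2 dx + ∫_π^{2π} (-9)^2 dx] = (1/(2π)) · (49π + 81π) = (49 + 81)/2 = 65.
So Σ_{n ∈ Z} |c_n|^2 = 65.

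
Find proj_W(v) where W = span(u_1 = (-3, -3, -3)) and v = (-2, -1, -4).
proj_W(v) = (-7/3, -7/3, -7/3)

Set up U = [u_1 | ... | u_1] ∈ R^(3×1). The projector onto W = col(U) is P = U (U^T U)^(-1) U^T.
Compute U^T U =
  [27],
and U^T v = (21).
Solve U^T U · c = U^T v for the coefficients: c = (7/9). The projection is proj_W(v) = U c.
Check: (v - proj_W(v)) · u_1 = 0  (should be 0).
Result: proj_W(v) = (-7/3, -7/3, -7/3).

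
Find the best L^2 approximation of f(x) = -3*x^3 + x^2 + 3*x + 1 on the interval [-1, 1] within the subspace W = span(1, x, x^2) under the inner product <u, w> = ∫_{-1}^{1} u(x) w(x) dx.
g(x) = x^2 + 6*x/5 + 1

The best approximation g ∈ W is the orthogonal projection of f onto W. Writing g = a_0 + a_1 x + a_2 x^2, the coefficients solve the normal equations G · a = b where
  G_{ij} = <φ_i, φ_j> and b_i = <f, φ_i>, with φ_0 = 1, φ_1 = x, φ_2 = x^2.
G =
  [2, 0, 2/3]
  [0, 2/3, 0]
  [2/3, 0, 2/5],
b = (8/3, 4/5, 16/15).
Solving gives a_0 = 1, a_1 = 6/5, a_2 = 1, so
  g(x) = x^2 + 6*x/5 + 1.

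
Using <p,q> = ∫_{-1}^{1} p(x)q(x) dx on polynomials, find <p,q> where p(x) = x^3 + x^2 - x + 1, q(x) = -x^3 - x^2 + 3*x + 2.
<p,q> = 376/105

Expand the product: p(x)·q(x) = -x^6 - 2*x^5 + 3*x^4 + 5*x^3 - 2*x^2 + x + 2.
∫_{-1}^{1} of each monomial x^k gives [2/(k+1) if k even, 0 if k odd]. Integrating term-by-term (or equivalently evaluating the antiderivative F(x) = -x^7/7 - x^6/3 + 3*x^5/5 + 5*x^4/4 - 2*x^3/3 + x^2/2 + 2*x at the endpoints):
  F(1) − F(−1) = 449/140 − (-157/420) = 376/105.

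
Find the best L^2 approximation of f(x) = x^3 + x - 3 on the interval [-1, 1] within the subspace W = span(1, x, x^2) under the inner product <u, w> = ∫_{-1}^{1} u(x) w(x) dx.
g(x) = 8*x/5 - 3

The best approximation g ∈ W is the orthogonal projection of f onto W. Writing g = a_0 + a_1 x + a_2 x^2, the coefficients solve the normal equations G · a = b where
  G_{ij} = <φ_i, φ_j> and b_i = <f, φ_i>, with φ_0 = 1, φ_1 = x, φ_2 = x^2.
G =
  [2, 0, 2/3]
  [0, 2/3, 0]
  [2/3, 0, 2/5],
b = (-6, 16/15, -2).
Solving gives a_0 = -3, a_1 = 8/5, a_2 = 0, so
  g(x) = 8*x/5 - 3.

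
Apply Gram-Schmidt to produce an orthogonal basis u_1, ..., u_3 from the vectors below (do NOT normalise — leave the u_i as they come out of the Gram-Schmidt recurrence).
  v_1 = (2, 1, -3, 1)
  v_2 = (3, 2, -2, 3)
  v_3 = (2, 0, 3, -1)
Orthogonal basis:
  u_1 = (2, 1, -3, 1)
  u_2 = (11/15, 13/15, 7/5, 28/15)
  u_3 = (241/101, -9/101, 102/101, -167/101)

Apply the Gram-Schmidt recurrence
  u_1 = v_1
  u_i = v_i − Σ_{j<i} ((v_i · u_j) / (u_j · u_j)) · u_j.

Step by step this gives:
  u_1 = (2, 1, -3, 1)
  u_2 = (11/15, 13/15, 7/5, 28/15)
  u_3 = (241/101, -9/101, 102/101, -167/101)

Orthogonality check:
  u_2 · u_1 = 0 (should be 0)
  u_3 · u_1 = 0 (should be 0)
  u_3 · u_2 = 0 (should be 0)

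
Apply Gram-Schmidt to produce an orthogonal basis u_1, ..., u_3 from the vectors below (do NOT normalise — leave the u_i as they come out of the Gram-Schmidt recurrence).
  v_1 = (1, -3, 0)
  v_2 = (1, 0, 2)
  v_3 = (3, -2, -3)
Orthogonal basis:
  u_1 = (1, -3, 0)
  u_2 = (9/10, 3/10, 2)
  u_3 = (138/49, 46/49, -69/49)

Apply the Gram-Schmidt recurrence
  u_1 = v_1
  u_i = v_i − Σ_{j<i} ((v_i · u_j) / (u_j · u_j)) · u_j.

Step by step this gives:
  u_1 = (1, -3, 0)
  u_2 = (9/10, 3/10, 2)
  u_3 = (138/49, 46/49, -69/49)

Orthogonality check:
  u_2 · u_1 = 0 (should be 0)
  u_3 · u_1 = 0 (should be 0)
  u_3 · u_2 = 0 (should be 0)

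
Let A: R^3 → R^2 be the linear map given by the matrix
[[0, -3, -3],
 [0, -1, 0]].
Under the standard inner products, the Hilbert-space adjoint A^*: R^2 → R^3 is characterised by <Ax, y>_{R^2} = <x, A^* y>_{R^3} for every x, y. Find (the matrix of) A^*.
A^* = A^T =
[[0, 0],
 [-3, -1],
 [-3, 0]]

For real matrices with standard dot products, the defining identity <Ax, y> = <x, A^* y> gives (Ax)^T y = x^T (A^*) y, i.e. x^T A^T y = x^T (A^*) y. Since this holds for all x, y, we must have A^* = A^T. Therefore
A^* =
[[0, 0],
 [-3, -1],
 [-3, 0]].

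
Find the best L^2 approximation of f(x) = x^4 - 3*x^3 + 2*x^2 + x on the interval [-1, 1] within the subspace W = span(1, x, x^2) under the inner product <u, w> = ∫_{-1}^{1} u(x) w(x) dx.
g(x) = 20*x^2/7 - 4*x/5 - 3/35

The best approximation g ∈ W is the orthogonal projection of f onto W. Writing g = a_0 + a_1 x + a_2 x^2, the coefficients solve the normal equations G · a = b where
  G_{ij} = <φ_i, φ_j> and b_i = <f, φ_i>, with φ_0 = 1, φ_1 = x, φ_2 = x^2.
G =
  [2, 0, 2/3]
  [0, 2/3, 0]
  [2/3, 0, 2/5],
b = (26/15, -8/15, 38/35).
Solving gives a_0 = -3/35, a_1 = -4/5, a_2 = 20/7, so
  g(x) = 20*x^2/7 - 4*x/5 - 3/35.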